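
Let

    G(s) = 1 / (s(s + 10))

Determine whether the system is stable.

The poles can be read from the denominator factors: s = 0, -10.
Since the simple pole(s) at s = 0 lie on the jω-axis with none in the right half-plane, the system is marginally stable.

marginally stable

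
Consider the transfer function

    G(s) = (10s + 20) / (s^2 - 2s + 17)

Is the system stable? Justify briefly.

unstable

The denominator s^2 - 2s + 17 factors as (s^2 - 2s + 17), giving poles at s = 1 + 4j, 1 - 4j.
Since the pole(s) at s = 1 ± 4j lie in the right half-plane, the system is unstable.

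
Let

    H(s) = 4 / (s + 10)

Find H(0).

At s = 0 each factor (s + a) contributes a and each (s^2 + bs + c) contributes c.
H(0) = 4·1 / ((10)) = 4/10 = 2/5.

H(0) = 2/5 ≈ 0.4000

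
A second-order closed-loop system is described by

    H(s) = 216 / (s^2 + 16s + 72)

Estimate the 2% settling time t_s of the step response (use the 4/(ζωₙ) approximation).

Comparing s^2 + 16s + 72 to s^2 + 2ζωₙs + ωₙ²: ωₙ = √72 ≈ 8.485 rad/s and ζ = 16/(2·√72) ≈ 0.9428.
ζωₙ = 16/2 = 8, so t_s ≈ 4/(ζωₙ) = 4/8 = 0.5000 s.

t_s ≈ 0.5000 s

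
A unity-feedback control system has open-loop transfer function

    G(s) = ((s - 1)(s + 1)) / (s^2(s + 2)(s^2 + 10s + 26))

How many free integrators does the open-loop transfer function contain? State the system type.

The denominator has 2 factors of s at the origin (free integrators), so this is a Type 2 system.

Type 2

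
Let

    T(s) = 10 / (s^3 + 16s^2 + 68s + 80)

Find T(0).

T(0) = 1/8 ≈ 0.1250

Set s = 0: T(0) = (10) / (80) = 1/8.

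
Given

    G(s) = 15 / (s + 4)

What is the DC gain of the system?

At s = 0 each factor (s + a) contributes a and each (s^2 + bs + c) contributes c.
G(0) = 15·1 / ((4)) = 15/4 = 15/4.

G(0) = 15/4 ≈ 3.750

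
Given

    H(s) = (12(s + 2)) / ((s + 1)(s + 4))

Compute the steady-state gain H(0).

At s = 0 each factor (s + a) contributes a and each (s^2 + bs + c) contributes c.
H(0) = 12·(2) / ((1) · (4)) = 24/4 = 6.

H(0) = 6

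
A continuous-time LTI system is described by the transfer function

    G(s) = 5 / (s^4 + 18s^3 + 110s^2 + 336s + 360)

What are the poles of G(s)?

s = -3 + 3j, -3 - 3j, -10, -2

The poles are the roots of the denominator s^4 + 18s^3 + 110s^2 + 336s + 360 = 0.
Trying s = -10: the polynomial evaluates to 0, so (s + 10) is a factor.
Dividing out leaves s^3 + 8s^2 + 30s + 36 = 0.
This factors further as (s^2 + 6s + 18)(s + 2) = 0.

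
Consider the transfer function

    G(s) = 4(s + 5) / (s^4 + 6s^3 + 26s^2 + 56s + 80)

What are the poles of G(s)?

s = -1 ± 3j, -2 ± 2j

The poles are the roots of the denominator s^4 + 6s^3 + 26s^2 + 56s + 80 = 0.
No real roots exist; factor into two real quadratics: (s^2 + 2s + 10)(s^2 + 4s + 8) = 0.
Each quadratic gives a conjugate pair via the quadratic formula.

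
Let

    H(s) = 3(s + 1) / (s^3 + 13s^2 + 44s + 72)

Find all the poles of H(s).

s = -2 + 2j, -2 - 2j, -9

The poles are the roots of the denominator s^3 + 13s^2 + 44s + 72 = 0.
Trying s = -9: the polynomial evaluates to 0, so (s + 9) is a factor.
Dividing out leaves s^2 + 4s + 8 = 0.
The quadratic formula then gives s = -2 ± 2j.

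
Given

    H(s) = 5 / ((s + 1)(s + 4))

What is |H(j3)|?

|H(j3)| ≈ 0.3162

Substitute s = j3: numerator = 5, denominator = -5 + j15.
|H(j3)| = |5| / |-5 + j15| = 5 / 15.811 ≈ 0.3162.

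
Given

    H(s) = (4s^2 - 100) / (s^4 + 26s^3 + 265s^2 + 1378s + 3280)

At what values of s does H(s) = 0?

Set the numerator to zero: 4s^2 - 100 = 0, i.e. 4·(s^2 - 25) = 0.
Factoring: (s - 5)(s + 5) = 0.

s = 5, -5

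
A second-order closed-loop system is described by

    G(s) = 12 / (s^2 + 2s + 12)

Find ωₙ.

Compare the denominator to the standard form s^2 + 2ζωₙs + ωₙ².
ωₙ² = 12, so ωₙ = √12 ≈ 3.464 rad/s.

ωₙ ≈ 3.464 rad/s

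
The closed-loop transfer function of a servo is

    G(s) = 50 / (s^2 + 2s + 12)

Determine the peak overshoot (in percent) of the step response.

%OS ≈ 38.8%

Comparing s^2 + 2s + 12 to s^2 + 2ζωₙs + ωₙ²: ωₙ = √12 ≈ 3.464 rad/s and ζ = 2/(2·√12) ≈ 0.2887.
%OS = 100·exp(−πζ/√(1−ζ²)) = 100·exp(−π·0.2887/√(1−0.2887²)) ≈ 38.8%.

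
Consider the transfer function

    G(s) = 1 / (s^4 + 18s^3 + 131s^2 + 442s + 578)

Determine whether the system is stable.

stable

The denominator s^4 + 18s^3 + 131s^2 + 442s + 578 factors as (s^2 + 10s + 34)(s^2 + 8s + 17), giving poles at s = -5 + 3j, -5 - 3j, -4 + j, -4 - j.
Since all poles lie strictly in the left half-plane, the system is stable.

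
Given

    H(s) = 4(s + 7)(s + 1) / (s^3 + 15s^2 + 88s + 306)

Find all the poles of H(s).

The poles are the roots of the denominator s^3 + 15s^2 + 88s + 306 = 0.
Trying s = -9: the polynomial evaluates to 0, so (s + 9) is a factor.
Dividing out leaves s^2 + 6s + 34 = 0.
The quadratic formula then gives s = -3 ± 5j.

s = -3 ± 5j, -9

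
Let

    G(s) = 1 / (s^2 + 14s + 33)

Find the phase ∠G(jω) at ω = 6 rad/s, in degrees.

At s = j6: numerator = 1, denominator = -3 + j84.
∠G = ∠num − ∠den = 0° − (92.045°) = -92.05°.

∠G(j6) ≈ -92.05°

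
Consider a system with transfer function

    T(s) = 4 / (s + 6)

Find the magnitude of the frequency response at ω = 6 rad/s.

Substitute s = j6: numerator = 4, denominator = 6 + j6.
|T(j6)| = |4| / |6 + j6| = 4 / 8.4853 ≈ 0.4714.

|T(j6)| ≈ 0.4714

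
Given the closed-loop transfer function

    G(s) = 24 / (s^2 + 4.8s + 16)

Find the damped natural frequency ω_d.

ω_d = 3.200 rad/s

Comparing s^2 + 4.8s + 16 to s^2 + 2ζωₙs + ωₙ²: ωₙ = 4 rad/s and ζ = 4.8/(2·4) = 0.6.
ζωₙ = 4.8/2 = 2.4, so ω_d = ωₙ√(1−ζ²) = √(ωₙ² − (ζωₙ)²) = √(16 − 2.4²) = √10.24 = 3.200 rad/s.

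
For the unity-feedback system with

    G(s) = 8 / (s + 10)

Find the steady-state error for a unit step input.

G(s) has no poles at the origin.
This is a Type 0 system. Kp = lim_{s→0} G(s) = 8/10 = 4/5.
e_ss = 1/(1 + Kp) = 1/(1 + 4/5) = 5/9 ≈ 0.5556.

e_ss = 0.5556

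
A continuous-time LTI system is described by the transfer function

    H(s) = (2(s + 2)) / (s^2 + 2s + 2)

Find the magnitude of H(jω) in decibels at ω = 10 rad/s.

|H(j10)|_dB ≈ -13.8 dB

Substitute s = j10: numerator = 4 + j20, denominator = -98 + j20.
|H(j10)| = |4 + j20| / |-98 + j20| = 20.396 / 100.02 ≈ 0.2039.
In decibels: 20·log₁₀(0.2039) ≈ -13.8 dB.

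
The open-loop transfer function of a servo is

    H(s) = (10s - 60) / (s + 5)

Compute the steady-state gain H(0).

Set s = 0: H(0) = (-60) / (5) = -12.

H(0) = -12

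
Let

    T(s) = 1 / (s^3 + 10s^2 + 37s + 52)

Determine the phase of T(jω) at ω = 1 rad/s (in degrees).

∠T(j1) ≈ -40.60°

At s = j1: numerator = 1, denominator = 42 + j36.
∠T = ∠num − ∠den = 0° − (40.601°) = -40.60°.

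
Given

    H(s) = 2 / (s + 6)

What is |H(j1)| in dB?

|H(j1)|_dB ≈ -9.66 dB

Substitute s = j1: numerator = 2, denominator = 6 + j1.
|H(j1)| = |2| / |6 + j1| = 2 / 6.0828 ≈ 0.3288.
In decibels: 20·log₁₀(0.3288) ≈ -9.66 dB.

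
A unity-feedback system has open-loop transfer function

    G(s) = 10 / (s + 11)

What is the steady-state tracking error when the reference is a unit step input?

e_ss = 0.5238

G(s) has no poles at the origin.
This is a Type 0 system. Kp = lim_{s→0} G(s) = 10/11.
e_ss = 1/(1 + Kp) = 1/(1 + 10/11) = 11/21 ≈ 0.5238.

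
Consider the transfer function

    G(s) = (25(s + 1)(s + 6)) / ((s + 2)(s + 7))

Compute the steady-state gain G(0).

G(0) = 75/7 ≈ 10.71

At s = 0 each factor (s + a) contributes a and each (s^2 + bs + c) contributes c.
G(0) = 25·(1) · (6) / ((2) · (7)) = 150/14 = 75/7.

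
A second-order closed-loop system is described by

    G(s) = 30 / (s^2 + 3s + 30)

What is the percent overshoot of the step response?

%OS ≈ 40.9%

Comparing s^2 + 3s + 30 to s^2 + 2ζωₙs + ωₙ²: ωₙ = √30 ≈ 5.477 rad/s and ζ = 3/(2·√30) ≈ 0.2739.
%OS = 100·exp(−πζ/√(1−ζ²)) = 100·exp(−π·0.2739/√(1−0.2739²)) ≈ 40.9%.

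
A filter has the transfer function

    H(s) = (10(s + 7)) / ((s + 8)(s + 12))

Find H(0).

H(0) = 35/48 ≈ 0.7292

At s = 0 each factor (s + a) contributes a and each (s^2 + bs + c) contributes c.
H(0) = 10·(7) / ((8) · (12)) = 70/96 = 35/48.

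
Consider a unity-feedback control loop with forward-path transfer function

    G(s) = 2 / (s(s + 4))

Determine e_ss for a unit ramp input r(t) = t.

e_ss = 2

G(s) has one pole at the origin.
This is a Type 1 system. Kv = lim_{s→0} s·G(s) = 2/4 = 1/2.
e_ss = 1/Kv = 1/(1/2) = 2.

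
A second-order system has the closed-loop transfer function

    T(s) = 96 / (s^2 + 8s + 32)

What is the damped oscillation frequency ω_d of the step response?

ω_d = 4 rad/s

Comparing s^2 + 8s + 32 to s^2 + 2ζωₙs + ωₙ²: ωₙ = √32 ≈ 5.657 rad/s and ζ = 8/(2·√32) ≈ 0.7071.
ζωₙ = 8/2 = 4, so ω_d = ωₙ√(1−ζ²) = √(ωₙ² − (ζωₙ)²) = √(32 − 4²) = √16 = 4 rad/s.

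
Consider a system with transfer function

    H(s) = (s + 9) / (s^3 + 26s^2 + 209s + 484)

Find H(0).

H(0) = 9/484 ≈ 0.01860

Set s = 0: H(0) = (9) / (484) = 9/484.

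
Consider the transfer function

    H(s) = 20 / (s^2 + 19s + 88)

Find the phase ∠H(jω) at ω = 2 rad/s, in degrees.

At s = j2: numerator = 20, denominator = 84 + j38.
∠H = ∠num − ∠den = 0° − (24.341°) = -24.34°.

∠H(j2) ≈ -24.34°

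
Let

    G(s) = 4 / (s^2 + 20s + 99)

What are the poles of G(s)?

s = -9, -11

The poles are the roots of the denominator s^2 + 20s + 99 = 0.
Factoring: (s + 9)(s + 11) = 0, so s = -9 and s = -11.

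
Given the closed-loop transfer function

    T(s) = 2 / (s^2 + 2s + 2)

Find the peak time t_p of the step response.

Comparing s^2 + 2s + 2 to s^2 + 2ζωₙs + ωₙ²: ωₙ = √2 ≈ 1.414 rad/s and ζ = 2/(2·√2) ≈ 0.7071.
ζωₙ = 2/2 = 1, so ω_d = ωₙ√(1−ζ²) = √(ωₙ² − (ζωₙ)²) = √(2 − 1²) = √1 = 1 rad/s.
t_p = π/ω_d = π/1 ≈ 3.142 s.

t_p ≈ 3.142 s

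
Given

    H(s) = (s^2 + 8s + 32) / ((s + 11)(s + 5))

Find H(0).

At s = 0 each factor (s + a) contributes a and each (s^2 + bs + c) contributes c.
H(0) = 1·(32) / ((11) · (5)) = 32/55 = 32/55.

H(0) = 32/55 ≈ 0.5818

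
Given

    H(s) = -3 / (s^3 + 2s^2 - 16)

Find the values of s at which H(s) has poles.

s = -2 ± 2j, 2

The poles are the roots of the denominator s^3 + 2s^2 - 16 = 0.
Trying s = 2: the polynomial evaluates to 0, so (s - 2) is a factor.
Dividing out leaves s^2 + 4s + 8 = 0.
The quadratic formula then gives s = -2 ± 2j.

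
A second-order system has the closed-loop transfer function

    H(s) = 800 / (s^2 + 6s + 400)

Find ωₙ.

ωₙ = 20 rad/s

Compare the denominator to the standard form s^2 + 2ζωₙs + ωₙ².
ωₙ² = 400, so ωₙ = 20 rad/s.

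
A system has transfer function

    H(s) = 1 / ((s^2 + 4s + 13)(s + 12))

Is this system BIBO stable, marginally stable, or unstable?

stable

The poles can be read from the denominator factors: s = -2 + 3j, -2 - 3j, -12.
Since all poles lie strictly in the left half-plane, the system is stable.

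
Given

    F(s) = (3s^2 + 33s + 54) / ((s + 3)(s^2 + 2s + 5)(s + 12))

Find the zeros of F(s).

Set the numerator to zero: 3s^2 + 33s + 54 = 0, i.e. 3·(s^2 + 11s + 18) = 0.
Factoring: (s + 9)(s + 2) = 0.

s = -9, -2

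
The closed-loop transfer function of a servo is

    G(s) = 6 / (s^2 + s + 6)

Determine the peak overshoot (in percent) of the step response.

Comparing s^2 + s + 6 to s^2 + 2ζωₙs + ωₙ²: ωₙ = √6 ≈ 2.449 rad/s and ζ = 1/(2·√6) ≈ 0.2041.
%OS = 100·exp(−πζ/√(1−ζ²)) = 100·exp(−π·0.2041/√(1−0.2041²)) ≈ 51.9%.

%OS ≈ 51.9%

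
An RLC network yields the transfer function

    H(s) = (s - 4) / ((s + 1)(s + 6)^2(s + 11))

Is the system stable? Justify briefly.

stable

The poles can be read from the denominator factors: s = -1, -6, -11, -6.
Since all poles lie strictly in the left half-plane, the system is stable.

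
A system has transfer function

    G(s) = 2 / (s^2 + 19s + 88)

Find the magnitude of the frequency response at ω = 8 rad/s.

Substitute s = j8: numerator = 2, denominator = 24 + j152.
|G(j8)| = |2| / |24 + j152| = 2 / 153.88 ≈ 0.01300.

|G(j8)| ≈ 0.01300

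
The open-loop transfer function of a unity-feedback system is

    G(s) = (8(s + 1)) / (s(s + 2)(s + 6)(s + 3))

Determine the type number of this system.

The denominator has 1 factor of s at the origin (free integrator), so this is a Type 1 system.

Type 1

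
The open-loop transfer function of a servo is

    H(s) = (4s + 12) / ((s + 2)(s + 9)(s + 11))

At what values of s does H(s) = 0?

s = -3

Set the numerator to zero: 4s + 12 = 0, i.e. 4·(s + 3) = 0.
So s = -3.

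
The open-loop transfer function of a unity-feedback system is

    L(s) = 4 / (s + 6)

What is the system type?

Type 0

The denominator has no factor of s at the origin — no free integrator — so this is a Type 0 system.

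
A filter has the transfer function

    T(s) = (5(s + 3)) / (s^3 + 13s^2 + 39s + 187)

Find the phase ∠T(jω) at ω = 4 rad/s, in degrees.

∠T(j4) ≈ -49.73°

At s = j4: numerator = 15 + j20, denominator = -21 + j92.
∠T = ∠num − ∠den = 53.130° − (102.86°) = -49.73°.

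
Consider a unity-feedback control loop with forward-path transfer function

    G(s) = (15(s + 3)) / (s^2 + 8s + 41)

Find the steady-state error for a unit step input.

G(s) has no poles at the origin.
This is a Type 0 system. Kp = lim_{s→0} G(s) = 45/41.
e_ss = 1/(1 + Kp) = 1/(1 + 45/41) = 41/86 ≈ 0.4767.

e_ss = 0.4767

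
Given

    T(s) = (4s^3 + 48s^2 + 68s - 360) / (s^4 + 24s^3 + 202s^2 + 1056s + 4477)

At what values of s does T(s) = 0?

Set the numerator to zero: 4s^3 + 48s^2 + 68s - 360 = 0, i.e. 4·(s^3 + 12s^2 + 17s - 90) = 0.
Factoring: (s + 5)(s + 9)(s - 2) = 0.

s = -5, -9, 2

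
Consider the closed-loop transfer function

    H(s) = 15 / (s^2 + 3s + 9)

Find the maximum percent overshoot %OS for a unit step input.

%OS ≈ 16.3%

Comparing s^2 + 3s + 9 to s^2 + 2ζωₙs + ωₙ²: ωₙ = 3 rad/s and ζ = 3/(2·3) = 0.5.
%OS = 100·exp(−πζ/√(1−ζ²)) = 100·exp(−π·0.5/√(1−0.5²)) ≈ 16.3%.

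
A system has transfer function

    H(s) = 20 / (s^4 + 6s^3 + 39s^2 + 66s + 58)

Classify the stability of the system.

The denominator s^4 + 6s^3 + 39s^2 + 66s + 58 factors as (s^2 + 4s + 29)(s^2 + 2s + 2), giving poles at s = -2 + 5j, -2 - 5j, -1 + j, -1 - j.
Since all poles lie strictly in the left half-plane, the system is stable.

stable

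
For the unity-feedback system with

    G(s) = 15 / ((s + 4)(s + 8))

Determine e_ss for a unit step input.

e_ss = 0.6809

G(s) has no poles at the origin.
This is a Type 0 system. Kp = lim_{s→0} G(s) = 15/32.
e_ss = 1/(1 + Kp) = 1/(1 + 15/32) = 32/47 ≈ 0.6809.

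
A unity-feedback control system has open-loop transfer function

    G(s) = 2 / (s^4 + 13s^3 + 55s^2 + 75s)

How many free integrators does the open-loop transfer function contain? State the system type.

Factor s from the denominator: s^4 + 13s^3 + 55s^2 + 75s = s·(s^3 + 13s^2 + 55s + 75).
There is 1 pole at the origin, so the system is Type 1.

Type 1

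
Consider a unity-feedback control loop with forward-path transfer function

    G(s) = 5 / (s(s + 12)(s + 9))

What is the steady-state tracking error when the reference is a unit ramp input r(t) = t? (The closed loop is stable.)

G(s) has one pole at the origin.
This is a Type 1 system. Kv = lim_{s→0} s·G(s) = 5/108.
e_ss = 1/Kv = 1/(5/108) = 108/5 ≈ 21.60.

e_ss = 21.60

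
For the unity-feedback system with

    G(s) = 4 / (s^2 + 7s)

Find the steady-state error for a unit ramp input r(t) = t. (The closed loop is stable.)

G(s) has one pole at the origin.
This is a Type 1 system. Kv = lim_{s→0} s·G(s) = 4/7.
e_ss = 1/Kv = 1/(4/7) = 7/4 ≈ 1.750.

e_ss = 1.750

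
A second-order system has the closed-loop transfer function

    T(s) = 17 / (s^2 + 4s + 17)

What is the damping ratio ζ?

Compare the denominator to the standard form s^2 + 2ζωₙs + ωₙ².
ωₙ² = 17, so ωₙ = √17 ≈ 4.123 rad/s.
2ζωₙ = 4, so ζ = 4/(2·√17) ≈ 0.4851.

ζ ≈ 0.4851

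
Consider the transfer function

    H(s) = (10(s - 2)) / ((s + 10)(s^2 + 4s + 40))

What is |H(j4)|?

Substitute s = j4: numerator = -20 + j40, denominator = 176 + j256.
|H(j4)| = |-20 + j40| / |176 + j256| = 44.721 / 310.66 ≈ 0.1440.

|H(j4)| ≈ 0.1440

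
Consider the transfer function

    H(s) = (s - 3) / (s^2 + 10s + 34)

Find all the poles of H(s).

The poles are the roots of the denominator s^2 + 10s + 34 = 0.
Using the quadratic formula: s = (-10 ± √(-36))/2 = -5 ± 3j.

s = -5 + 3j, -5 - 3j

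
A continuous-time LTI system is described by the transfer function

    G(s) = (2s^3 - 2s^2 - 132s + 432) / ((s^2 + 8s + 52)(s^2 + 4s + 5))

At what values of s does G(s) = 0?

Set the numerator to zero: 2s^3 - 2s^2 - 132s + 432 = 0, i.e. 2·(s^3 - s^2 - 66s + 216) = 0.
Factoring: (s - 4)(s + 9)(s - 6) = 0.

s = 4, -9, 6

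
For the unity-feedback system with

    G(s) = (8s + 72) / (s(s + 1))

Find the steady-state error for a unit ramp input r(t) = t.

G(s) has one pole at the origin.
This is a Type 1 system. Kv = lim_{s→0} s·G(s) = 72/1.
e_ss = 1/Kv = 1/(72) = 1/72 ≈ 0.01389.

e_ss = 0.01389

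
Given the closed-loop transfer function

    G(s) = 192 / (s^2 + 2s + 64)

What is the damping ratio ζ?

Compare the denominator to the standard form s^2 + 2ζωₙs + ωₙ².
ωₙ² = 64, so ωₙ = 8 rad/s.
2ζωₙ = 2, so ζ = 2/(2·8) = 0.125.

ζ = 0.125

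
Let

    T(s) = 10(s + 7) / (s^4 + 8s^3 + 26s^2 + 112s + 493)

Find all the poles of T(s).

s = 1 ± 4j, -5 ± 2j

The poles are the roots of the denominator s^4 + 8s^3 + 26s^2 + 112s + 493 = 0.
No real roots exist; factor into two real quadratics: (s^2 - 2s + 17)(s^2 + 10s + 29) = 0.
Each quadratic gives a conjugate pair via the quadratic formula.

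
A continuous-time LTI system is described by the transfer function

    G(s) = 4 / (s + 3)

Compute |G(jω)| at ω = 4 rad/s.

Substitute s = j4: numerator = 4, denominator = 3 + j4.
|G(j4)| = |4| / |3 + j4| = 4 / 5 = 0.8000.

|G(j4)| = 0.8000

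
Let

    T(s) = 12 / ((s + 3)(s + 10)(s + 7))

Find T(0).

T(0) = 2/35 ≈ 0.05714

At s = 0 each factor (s + a) contributes a and each (s^2 + bs + c) contributes c.
T(0) = 12·1 / ((3) · (10) · (7)) = 12/210 = 2/35.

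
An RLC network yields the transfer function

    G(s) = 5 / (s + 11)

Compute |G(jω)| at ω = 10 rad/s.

Substitute s = j10: numerator = 5, denominator = 11 + j10.
|G(j10)| = |5| / |11 + j10| = 5 / 14.866 ≈ 0.3363.

|G(j10)| ≈ 0.3363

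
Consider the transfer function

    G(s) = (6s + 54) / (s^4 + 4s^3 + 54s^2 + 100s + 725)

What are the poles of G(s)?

s = ±5j, -2 ± 5j

The poles are the roots of the denominator s^4 + 4s^3 + 54s^2 + 100s + 725 = 0.
No real roots exist; factor into two real quadratics: (s^2 + 25)(s^2 + 4s + 29) = 0.
Each quadratic gives a conjugate pair via the quadratic formula.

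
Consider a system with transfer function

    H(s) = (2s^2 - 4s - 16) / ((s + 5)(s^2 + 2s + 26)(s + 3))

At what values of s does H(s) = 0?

Set the numerator to zero: 2s^2 - 4s - 16 = 0, i.e. 2·(s^2 - 2s - 8) = 0.
Factoring: (s + 2)(s - 4) = 0.

s = -2, 4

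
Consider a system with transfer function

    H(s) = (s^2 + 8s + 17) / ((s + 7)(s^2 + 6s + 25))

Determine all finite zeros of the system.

Set the numerator to zero: s^2 + 8s + 17 = 0.
Factoring: (s^2 + 8s + 17) = 0.

s = -4 + j, -4 - j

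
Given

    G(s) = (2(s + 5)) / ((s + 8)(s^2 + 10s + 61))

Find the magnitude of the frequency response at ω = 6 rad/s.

|G(j6)| ≈ 0.02403

Substitute s = j6: numerator = 10 + j12, denominator = -160 + j630.
|G(j6)| = |10 + j12| / |-160 + j630| = 15.620 / 650 ≈ 0.02403.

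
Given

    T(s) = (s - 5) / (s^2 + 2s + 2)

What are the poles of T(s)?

The poles are the roots of the denominator s^2 + 2s + 2 = 0.
Using the quadratic formula: s = (-2 ± √(-4))/2 = -1 ± 1j.

s = -1 + j, -1 - j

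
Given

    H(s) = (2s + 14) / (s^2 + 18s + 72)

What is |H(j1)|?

|H(j1)| ≈ 0.1931

Substitute s = j1: numerator = 14 + j2, denominator = 71 + j18.
|H(j1)| = |14 + j2| / |71 + j18| = 14.142 / 73.246 ≈ 0.1931.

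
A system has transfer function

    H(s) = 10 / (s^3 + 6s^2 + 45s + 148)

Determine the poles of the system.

s = -1 + 6j, -1 - 6j, -4

The poles are the roots of the denominator s^3 + 6s^2 + 45s + 148 = 0.
Trying s = -4: the polynomial evaluates to 0, so (s + 4) is a factor.
Dividing out leaves s^2 + 2s + 37 = 0.
The quadratic formula then gives s = -1 ± 6j.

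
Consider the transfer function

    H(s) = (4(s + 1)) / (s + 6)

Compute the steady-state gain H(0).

H(0) = 2/3 ≈ 0.6667

At s = 0 each factor (s + a) contributes a and each (s^2 + bs + c) contributes c.
H(0) = 4·(1) / ((6)) = 4/6 = 2/3.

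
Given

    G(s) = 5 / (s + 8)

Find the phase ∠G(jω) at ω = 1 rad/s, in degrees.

At s = j1: numerator = 5, denominator = 8 + j1.
∠G = ∠num − ∠den = 0° − (7.1250°) = -7.125°.

∠G(j1) ≈ -7.125°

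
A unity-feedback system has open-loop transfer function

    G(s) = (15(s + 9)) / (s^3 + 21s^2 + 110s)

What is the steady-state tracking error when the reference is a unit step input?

e_ss = 0

G(s) has one pole at the origin.
This is a Type 1 system; for a step input the steady-state error is zero.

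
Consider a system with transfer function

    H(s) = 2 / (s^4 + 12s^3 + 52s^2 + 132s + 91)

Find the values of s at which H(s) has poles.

s = -7, -2 + 3j, -2 - 3j, -1

The poles are the roots of the denominator s^4 + 12s^3 + 52s^2 + 132s + 91 = 0.
Trying s = -7: the polynomial evaluates to 0, so (s + 7) is a factor.
Dividing out leaves s^3 + 5s^2 + 17s + 13 = 0.
This factors further as (s^2 + 4s + 13)(s + 1) = 0.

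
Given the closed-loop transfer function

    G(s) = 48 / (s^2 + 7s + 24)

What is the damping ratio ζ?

Compare the denominator to the standard form s^2 + 2ζωₙs + ωₙ².
ωₙ² = 24, so ωₙ = √24 ≈ 4.899 rad/s.
2ζωₙ = 7, so ζ = 7/(2·√24) ≈ 0.7144.
With ζ = 0.7144 the response is underdamped.

ζ ≈ 0.7144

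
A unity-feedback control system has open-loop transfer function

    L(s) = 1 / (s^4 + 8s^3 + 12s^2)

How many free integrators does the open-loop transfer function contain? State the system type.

Type 2

Factor s from the denominator: s^4 + 8s^3 + 12s^2 = s^2·(s^2 + 8s + 12).
There are 2 poles at the origin, so the system is Type 2.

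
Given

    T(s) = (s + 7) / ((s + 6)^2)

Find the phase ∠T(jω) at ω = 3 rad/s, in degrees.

At s = j3: numerator = 7 + j3, denominator = 27 + j36.
∠T = ∠num − ∠den = 23.199° − (53.130°) = -29.93°.

∠T(j3) ≈ -29.93°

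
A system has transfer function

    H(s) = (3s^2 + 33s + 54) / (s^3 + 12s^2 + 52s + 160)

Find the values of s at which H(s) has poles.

s = -2 ± 4j, -8

The poles are the roots of the denominator s^3 + 12s^2 + 52s + 160 = 0.
Trying s = -8: the polynomial evaluates to 0, so (s + 8) is a factor.
Dividing out leaves s^2 + 4s + 20 = 0.
The quadratic formula then gives s = -2 ± 4j.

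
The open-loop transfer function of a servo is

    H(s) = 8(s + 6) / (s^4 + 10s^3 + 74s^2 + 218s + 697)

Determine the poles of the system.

The poles are the roots of the denominator s^4 + 10s^3 + 74s^2 + 218s + 697 = 0.
No real roots exist; factor into two real quadratics: (s^2 + 2s + 17)(s^2 + 8s + 41) = 0.
Each quadratic gives a conjugate pair via the quadratic formula.

s = -1 + 4j, -1 - 4j, -4 + 5j, -4 - 5j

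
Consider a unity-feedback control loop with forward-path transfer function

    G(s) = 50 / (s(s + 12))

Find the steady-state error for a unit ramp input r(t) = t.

e_ss = 0.2400

G(s) has one pole at the origin.
This is a Type 1 system. Kv = lim_{s→0} s·G(s) = 50/12 = 25/6.
e_ss = 1/Kv = 1/(25/6) = 6/25 ≈ 0.2400.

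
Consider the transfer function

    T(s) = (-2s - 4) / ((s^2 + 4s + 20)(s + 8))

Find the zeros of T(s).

s = -2

Set the numerator to zero: -2s - 4 = 0, i.e. -2·(s + 2) = 0.
So s = -2.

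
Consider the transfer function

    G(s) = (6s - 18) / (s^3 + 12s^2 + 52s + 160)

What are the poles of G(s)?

The poles are the roots of the denominator s^3 + 12s^2 + 52s + 160 = 0.
Trying s = -8: the polynomial evaluates to 0, so (s + 8) is a factor.
Dividing out leaves s^2 + 4s + 20 = 0.
The quadratic formula then gives s = -2 ± 4j.

s = -2 ± 4j, -8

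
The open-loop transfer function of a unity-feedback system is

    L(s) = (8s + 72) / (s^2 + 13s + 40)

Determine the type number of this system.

Type 0

The denominator has no factor of s at the origin — no free integrator — so this is a Type 0 system.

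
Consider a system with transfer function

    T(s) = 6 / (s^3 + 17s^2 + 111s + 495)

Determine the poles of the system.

s = -3 ± 6j, -11

The poles are the roots of the denominator s^3 + 17s^2 + 111s + 495 = 0.
Trying s = -11: the polynomial evaluates to 0, so (s + 11) is a factor.
Dividing out leaves s^2 + 6s + 45 = 0.
The quadratic formula then gives s = -3 ± 6j.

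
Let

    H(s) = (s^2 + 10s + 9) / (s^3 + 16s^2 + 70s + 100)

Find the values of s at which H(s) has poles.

s = -3 ± j, -10

The poles are the roots of the denominator s^3 + 16s^2 + 70s + 100 = 0.
Trying s = -10: the polynomial evaluates to 0, so (s + 10) is a factor.
Dividing out leaves s^2 + 6s + 10 = 0.
The quadratic formula then gives s = -3 ± 1j.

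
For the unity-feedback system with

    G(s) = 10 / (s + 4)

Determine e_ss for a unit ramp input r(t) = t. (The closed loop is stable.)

G(s) has no poles at the origin.
This is a Type 0 system; Kv = lim_{s→0} s·G(s) = 0, so the steady-state error for a ramp input is infinite.

e_ss = ∞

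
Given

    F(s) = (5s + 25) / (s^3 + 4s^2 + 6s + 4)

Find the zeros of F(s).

Set the numerator to zero: 5s + 25 = 0, i.e. 5·(s + 5) = 0.
So s = -5.

s = -5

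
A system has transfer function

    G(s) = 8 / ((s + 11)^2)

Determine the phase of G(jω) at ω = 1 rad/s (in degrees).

∠G(j1) ≈ -10.39°

At s = j1: numerator = 8, denominator = 120 + j22.
∠G = ∠num − ∠den = 0° − (10.389°) = -10.39°.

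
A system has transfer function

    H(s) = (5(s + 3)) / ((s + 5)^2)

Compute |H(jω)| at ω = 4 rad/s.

Substitute s = j4: numerator = 15 + j20, denominator = 9 + j40.
|H(j4)| = |15 + j20| / |9 + j40| = 25 / 41 ≈ 0.6098.

|H(j4)| ≈ 0.6098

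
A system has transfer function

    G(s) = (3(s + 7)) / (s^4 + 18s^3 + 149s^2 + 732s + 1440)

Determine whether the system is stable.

stable

The denominator s^4 + 18s^3 + 149s^2 + 732s + 1440 factors as (s + 4)(s^2 + 6s + 45)(s + 8), giving poles at s = -4, -3 + 6j, -3 - 6j, -8.
Since all poles lie strictly in the left half-plane, the system is stable.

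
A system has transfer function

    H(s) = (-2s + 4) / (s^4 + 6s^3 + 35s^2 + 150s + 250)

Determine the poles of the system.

s = 5j, -5j, -3 + j, -3 - j

The poles are the roots of the denominator s^4 + 6s^3 + 35s^2 + 150s + 250 = 0.
No real roots exist; factor into two real quadratics: (s^2 + 25)(s^2 + 6s + 10) = 0.
Each quadratic gives a conjugate pair via the quadratic formula.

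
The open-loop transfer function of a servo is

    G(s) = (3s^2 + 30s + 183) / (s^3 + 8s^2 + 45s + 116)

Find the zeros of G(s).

Set the numerator to zero: 3s^2 + 30s + 183 = 0, i.e. 3·(s^2 + 10s + 61) = 0.
Factoring: (s^2 + 10s + 61) = 0.

s = -5 ± 6j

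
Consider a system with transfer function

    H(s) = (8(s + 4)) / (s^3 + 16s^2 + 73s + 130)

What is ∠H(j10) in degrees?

∠H(j10) ≈ -122.2°

At s = j10: numerator = 32 + j80, denominator = -1470 - j270.
∠H = ∠num − ∠den = 68.199° − (-169.59°) = 237.8°, which wraps to -122.2°.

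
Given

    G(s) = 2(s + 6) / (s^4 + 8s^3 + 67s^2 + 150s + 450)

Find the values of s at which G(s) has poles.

s = -3 + 6j, -3 - 6j, -1 + 3j, -1 - 3j

The poles are the roots of the denominator s^4 + 8s^3 + 67s^2 + 150s + 450 = 0.
No real roots exist; factor into two real quadratics: (s^2 + 6s + 45)(s^2 + 2s + 10) = 0.
Each quadratic gives a conjugate pair via the quadratic formula.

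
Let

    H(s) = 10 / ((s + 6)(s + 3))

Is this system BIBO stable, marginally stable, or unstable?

The poles can be read from the denominator factors: s = -6, -3.
Since all poles lie strictly in the left half-plane, the system is stable.

stable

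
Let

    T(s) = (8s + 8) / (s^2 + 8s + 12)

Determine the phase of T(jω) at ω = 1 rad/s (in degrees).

At s = j1: numerator = 8 + j8, denominator = 11 + j8.
∠T = ∠num − ∠den = 45° − (36.027°) = 8.973°.

∠T(j1) ≈ 8.973°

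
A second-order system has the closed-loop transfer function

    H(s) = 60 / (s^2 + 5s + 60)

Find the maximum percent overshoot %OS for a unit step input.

%OS ≈ 34.3%

Comparing s^2 + 5s + 60 to s^2 + 2ζωₙs + ωₙ²: ωₙ = √60 ≈ 7.746 rad/s and ζ = 5/(2·√60) ≈ 0.3227.
%OS = 100·exp(−πζ/√(1−ζ²)) = 100·exp(−π·0.3227/√(1−0.3227²)) ≈ 34.3%.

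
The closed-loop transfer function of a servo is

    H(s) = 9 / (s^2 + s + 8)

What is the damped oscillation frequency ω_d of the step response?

Comparing s^2 + s + 8 to s^2 + 2ζωₙs + ωₙ²: ωₙ = √8 ≈ 2.828 rad/s and ζ = 1/(2·√8) ≈ 0.1768.
ζωₙ = 1/2 = 0.5, so ω_d = ωₙ√(1−ζ²) = √(ωₙ² − (ζωₙ)²) = √(8 − 0.5²) = √7.75 ≈ 2.784 rad/s.

ω_d ≈ 2.784 rad/s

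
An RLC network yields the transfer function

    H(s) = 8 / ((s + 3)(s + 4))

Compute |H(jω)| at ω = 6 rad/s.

Substitute s = j6: numerator = 8, denominator = -24 + j42.
|H(j6)| = |8| / |-24 + j42| = 8 / 48.374 ≈ 0.1654.

|H(j6)| ≈ 0.1654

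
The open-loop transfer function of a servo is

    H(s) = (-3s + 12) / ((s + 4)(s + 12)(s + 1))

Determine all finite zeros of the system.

Set the numerator to zero: -3s + 12 = 0, i.e. -3·(s - 4) = 0.
So s = 4.

s = 4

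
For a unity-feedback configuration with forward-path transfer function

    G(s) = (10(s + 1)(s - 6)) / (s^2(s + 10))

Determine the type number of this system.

Type 2

The denominator has 2 factors of s at the origin (free integrators), so this is a Type 2 system.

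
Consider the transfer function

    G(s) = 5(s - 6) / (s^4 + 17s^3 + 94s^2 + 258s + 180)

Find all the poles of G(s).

s = -3 + 3j, -3 - 3j, -1, -10

The poles are the roots of the denominator s^4 + 17s^3 + 94s^2 + 258s + 180 = 0.
Trying s = -1: the polynomial evaluates to 0, so (s + 1) is a factor.
Dividing out leaves s^3 + 16s^2 + 78s + 180 = 0.
This factors further as (s^2 + 6s + 18)(s + 10) = 0.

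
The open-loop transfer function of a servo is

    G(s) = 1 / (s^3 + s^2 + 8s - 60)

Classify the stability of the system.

The denominator s^3 + s^2 + 8s - 60 factors as (s^2 + 4s + 20)(s - 3), giving poles at s = -2 ± 4j, 3.
Since the pole(s) at s = 3 lie in the right half-plane, the system is unstable.

unstable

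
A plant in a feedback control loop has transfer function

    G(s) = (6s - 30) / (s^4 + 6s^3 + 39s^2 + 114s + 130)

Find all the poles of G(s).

The poles are the roots of the denominator s^4 + 6s^3 + 39s^2 + 114s + 130 = 0.
No real roots exist; factor into two real quadratics: (s^2 + 4s + 5)(s^2 + 2s + 26) = 0.
Each quadratic gives a conjugate pair via the quadratic formula.

s = -2 ± j, -1 ± 5j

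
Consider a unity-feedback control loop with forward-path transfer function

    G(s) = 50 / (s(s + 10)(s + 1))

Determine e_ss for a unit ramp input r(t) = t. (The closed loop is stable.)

e_ss = 0.2000

G(s) has one pole at the origin.
This is a Type 1 system. Kv = lim_{s→0} s·G(s) = 50/10 = 5.
e_ss = 1/Kv = 1/(5) = 1/5 ≈ 0.2000.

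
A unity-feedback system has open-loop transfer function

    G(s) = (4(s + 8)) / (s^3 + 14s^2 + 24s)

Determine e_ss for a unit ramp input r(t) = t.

G(s) has one pole at the origin.
This is a Type 1 system. Kv = lim_{s→0} s·G(s) = 32/24 = 4/3.
e_ss = 1/Kv = 1/(4/3) = 3/4 ≈ 0.7500.

e_ss = 0.7500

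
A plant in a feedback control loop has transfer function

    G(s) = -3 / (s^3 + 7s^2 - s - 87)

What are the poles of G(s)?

s = -5 ± 2j, 3

The poles are the roots of the denominator s^3 + 7s^2 - s - 87 = 0.
Trying s = 3: the polynomial evaluates to 0, so (s - 3) is a factor.
Dividing out leaves s^2 + 10s + 29 = 0.
The quadratic formula then gives s = -5 ± 2j.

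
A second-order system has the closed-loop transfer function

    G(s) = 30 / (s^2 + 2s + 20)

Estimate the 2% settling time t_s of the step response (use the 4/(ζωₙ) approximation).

Comparing s^2 + 2s + 20 to s^2 + 2ζωₙs + ωₙ²: ωₙ = √20 ≈ 4.472 rad/s and ζ = 2/(2·√20) ≈ 0.2236.
ζωₙ = 2/2 = 1, so t_s ≈ 4/(ζωₙ) = 4/1 = 4 s.

t_s ≈ 4 s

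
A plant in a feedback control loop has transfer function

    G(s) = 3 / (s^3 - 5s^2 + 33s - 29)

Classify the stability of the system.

unstable

The denominator s^3 - 5s^2 + 33s - 29 factors as (s - 1)(s^2 - 4s + 29), giving poles at s = 1, 2 + 5j, 2 - 5j.
Since the pole(s) at s = 1, 2 + 5j, 2 - 5j lie in the right half-plane, the system is unstable.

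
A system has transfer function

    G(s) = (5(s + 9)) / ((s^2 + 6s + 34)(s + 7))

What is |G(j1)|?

Substitute s = j1: numerator = 45 + j5, denominator = 225 + j75.
|G(j1)| = |45 + j5| / |225 + j75| = 45.277 / 237.17 ≈ 0.1909.

|G(j1)| ≈ 0.1909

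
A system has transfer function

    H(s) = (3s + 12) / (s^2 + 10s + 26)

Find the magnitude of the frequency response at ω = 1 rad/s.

Substitute s = j1: numerator = 12 + j3, denominator = 25 + j10.
|H(j1)| = |12 + j3| / |25 + j10| = 12.369 / 26.926 ≈ 0.4594.

|H(j1)| ≈ 0.4594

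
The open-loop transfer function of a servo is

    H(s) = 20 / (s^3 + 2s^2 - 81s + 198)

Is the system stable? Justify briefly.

The denominator s^3 + 2s^2 - 81s + 198 factors as (s - 3)(s + 11)(s - 6), giving poles at s = 3, -11, 6.
Since the pole(s) at s = 3, 6 lie in the right half-plane, the system is unstable.

unstable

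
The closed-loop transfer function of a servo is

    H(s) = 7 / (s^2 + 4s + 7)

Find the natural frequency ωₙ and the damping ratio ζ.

ωₙ ≈ 2.646 rad/s, ζ ≈ 0.7559

Compare the denominator to the standard form s^2 + 2ζωₙs + ωₙ².
ωₙ² = 7, so ωₙ = √7 ≈ 2.646 rad/s.
2ζωₙ = 4, so ζ = 4/(2·√7) ≈ 0.7559.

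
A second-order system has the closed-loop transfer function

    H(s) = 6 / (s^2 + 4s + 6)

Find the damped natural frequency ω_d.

Comparing s^2 + 4s + 6 to s^2 + 2ζωₙs + ωₙ²: ωₙ = √6 ≈ 2.449 rad/s and ζ = 4/(2·√6) ≈ 0.8165.
ζωₙ = 4/2 = 2, so ω_d = ωₙ√(1−ζ²) = √(ωₙ² − (ζωₙ)²) = √(6 − 2²) = √2 ≈ 1.414 rad/s.

ω_d ≈ 1.414 rad/s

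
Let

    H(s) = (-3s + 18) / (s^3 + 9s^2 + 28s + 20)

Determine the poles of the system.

s = -4 ± 2j, -1

The poles are the roots of the denominator s^3 + 9s^2 + 28s + 20 = 0.
Trying s = -1: the polynomial evaluates to 0, so (s + 1) is a factor.
Dividing out leaves s^2 + 8s + 20 = 0.
The quadratic formula then gives s = -4 ± 2j.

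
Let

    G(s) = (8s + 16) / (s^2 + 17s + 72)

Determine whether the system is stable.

stable

The denominator s^2 + 17s + 72 factors as (s + 9)(s + 8), giving poles at s = -9, -8.
Since all poles lie strictly in the left half-plane, the system is stable.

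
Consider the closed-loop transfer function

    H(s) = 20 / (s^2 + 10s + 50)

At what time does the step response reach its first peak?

t_p ≈ 0.6283 s

Comparing s^2 + 10s + 50 to s^2 + 2ζωₙs + ωₙ²: ωₙ = √50 ≈ 7.071 rad/s and ζ = 10/(2·√50) ≈ 0.7071.
ζωₙ = 10/2 = 5, so ω_d = ωₙ√(1−ζ²) = √(ωₙ² − (ζωₙ)²) = √(50 − 5²) = √25 = 5 rad/s.
t_p = π/ω_d = π/5 ≈ 0.6283 s.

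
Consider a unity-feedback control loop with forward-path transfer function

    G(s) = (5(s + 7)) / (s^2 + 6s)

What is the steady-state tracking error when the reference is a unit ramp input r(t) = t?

e_ss = 0.1714

G(s) has one pole at the origin.
This is a Type 1 system. Kv = lim_{s→0} s·G(s) = 35/6.
e_ss = 1/Kv = 1/(35/6) = 6/35 ≈ 0.1714.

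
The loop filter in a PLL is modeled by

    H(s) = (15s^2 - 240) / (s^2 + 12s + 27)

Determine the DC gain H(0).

H(0) = -80/9 ≈ -8.889

Set s = 0: H(0) = (-240) / (27) = -80/9.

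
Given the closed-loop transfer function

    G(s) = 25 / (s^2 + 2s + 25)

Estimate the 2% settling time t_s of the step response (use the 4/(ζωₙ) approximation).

Comparing s^2 + 2s + 25 to s^2 + 2ζωₙs + ωₙ²: ωₙ = 5 rad/s and ζ = 2/(2·5) = 0.2.
ζωₙ = 2/2 = 1, so t_s ≈ 4/(ζωₙ) = 4/1 = 4 s.

t_s ≈ 4 s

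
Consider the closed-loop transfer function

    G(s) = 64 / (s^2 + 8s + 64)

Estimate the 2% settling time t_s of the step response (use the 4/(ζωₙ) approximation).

Comparing s^2 + 8s + 64 to s^2 + 2ζωₙs + ωₙ²: ωₙ = 8 rad/s and ζ = 8/(2·8) = 0.5.
ζωₙ = 8/2 = 4, so t_s ≈ 4/(ζωₙ) = 4/4 = 1 s.

t_s ≈ 1 s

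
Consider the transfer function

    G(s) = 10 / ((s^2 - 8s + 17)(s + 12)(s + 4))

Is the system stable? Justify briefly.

The poles can be read from the denominator factors: s = 4 + j, 4 - j, -12, -4.
Since the pole(s) at s = 4 ± j lie in the right half-plane, the system is unstable.

unstable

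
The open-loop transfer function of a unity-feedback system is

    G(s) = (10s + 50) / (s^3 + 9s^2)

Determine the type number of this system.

Type 2

Factor s from the denominator: s^3 + 9s^2 = s^2·(s + 9).
There are 2 poles at the origin, so the system is Type 2.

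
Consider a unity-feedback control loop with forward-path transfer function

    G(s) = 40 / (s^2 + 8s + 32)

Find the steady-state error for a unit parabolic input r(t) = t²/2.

G(s) has no poles at the origin.
This is a Type 0 system; Ka = lim_{s→0} s^2·G(s) = 0, so the steady-state error for a parabola input is infinite.

e_ss = ∞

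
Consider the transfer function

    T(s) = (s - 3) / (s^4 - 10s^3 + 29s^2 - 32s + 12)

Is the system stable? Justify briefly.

unstable

The denominator s^4 - 10s^3 + 29s^2 - 32s + 12 factors as (s - 1)^2(s - 6)(s - 2), giving poles at s = 1, 6, 2, 1.
Since the pole(s) at s = 1, 6, 2, 1 lie in the right half-plane, the system is unstable.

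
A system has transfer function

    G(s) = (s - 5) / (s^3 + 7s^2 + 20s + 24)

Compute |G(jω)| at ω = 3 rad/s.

Substitute s = j3: numerator = -5 + j3, denominator = -39 + j33.
|G(j3)| = |-5 + j3| / |-39 + j33| = 5.8310 / 51.088 ≈ 0.1141.

|G(j3)| ≈ 0.1141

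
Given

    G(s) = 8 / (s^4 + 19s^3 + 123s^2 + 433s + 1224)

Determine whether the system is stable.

stable

The denominator s^4 + 19s^3 + 123s^2 + 433s + 1224 factors as (s + 9)(s^2 + 2s + 17)(s + 8), giving poles at s = -9, -1 ± 4j, -8.
Since all poles lie strictly in the left half-plane, the system is stable.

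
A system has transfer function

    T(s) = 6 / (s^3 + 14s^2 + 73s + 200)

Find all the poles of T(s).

s = -3 ± 4j, -8

The poles are the roots of the denominator s^3 + 14s^2 + 73s + 200 = 0.
Trying s = -8: the polynomial evaluates to 0, so (s + 8) is a factor.
Dividing out leaves s^2 + 6s + 25 = 0.
The quadratic formula then gives s = -3 ± 4j.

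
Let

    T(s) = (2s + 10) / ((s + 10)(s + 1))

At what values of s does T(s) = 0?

s = -5

Set the numerator to zero: 2s + 10 = 0, i.e. 2·(s + 5) = 0.
So s = -5.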